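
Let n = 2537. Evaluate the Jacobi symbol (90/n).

-1

Pull out 2: since 2537 ≡ 1 (mod 8), (2/2537) = +1.
Reciprocity: 45 ≡ 1 and 2537 ≡ 1 (mod 4), so (45/2537) = +(2537/45).
Reduce top mod 45: now compute (17/45).
Reciprocity: 17 ≡ 1 and 45 ≡ 1 (mod 4), so (17/45) = +(45/17).
Reduce top mod 17: now compute (11/17).
Reciprocity: 11 ≡ 3 and 17 ≡ 1 (mod 4), so (11/17) = +(17/11).
Reduce top mod 11: now compute (6/11).
Pull out 2: since 11 ≡ 3 (mod 8), (2/11) = -1.
Reciprocity: 3 ≡ 3 and 11 ≡ 3 (mod 4), so (3/11) = −(11/3).
Reduce top mod 3: now compute (2/3).
Pull out 2: since 3 ≡ 3 (mod 8), (2/3) = -1.
Reached (1/3) = 1. Collecting the sign flips along the way, the symbol is -1.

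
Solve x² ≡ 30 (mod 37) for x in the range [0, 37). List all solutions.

17, 20

37 ≡ 1 (mod 4), so we find a root by search.
Trying successive values, 17² = 289 ≡ 30 (mod 37). The other root is 37 − 17 = 20.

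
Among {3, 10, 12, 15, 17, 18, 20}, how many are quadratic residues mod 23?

3

(3/23) = +1 → QR.
(10/23) = -1 → non-residue.
(12/23) = +1 → QR.
(15/23) = -1 → non-residue.
(17/23) = -1 → non-residue.
(18/23) = +1 → QR.
(20/23) = -1 → non-residue.
Total quadratic residues among the 7: 3.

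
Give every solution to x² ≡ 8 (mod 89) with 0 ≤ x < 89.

89 ≡ 1 (mod 4), so we find a root by search.
Trying successive values, 39² = 1521 ≡ 8 (mod 89). The other root is 89 − 39 = 50.

39, 50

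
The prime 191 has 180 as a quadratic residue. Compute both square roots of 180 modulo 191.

Since 191 ≡ 3 (mod 4), a square root of 180 is 180^((191+1)/4) = 180^48 mod 191.
Repeated squaring: 180^2≡121, 180^4≡125, 180^8≡154, 180^16≡32, 180^32≡69 (mod 191).
180^48 = 180^(32+16) ≡ 107 (mod 191).
Check: 107² = 11449 ≡ 180 (mod 191). The two roots are 84 and 107.

84, 107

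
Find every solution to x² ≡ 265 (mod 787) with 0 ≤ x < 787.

81, 706

Since 787 ≡ 3 (mod 4), a square root of 265 is 265^((787+1)/4) = 265^197 mod 787.
Repeated squaring: 265^2≡182, 265^4≡70, 265^8≡178, 265^16≡204, 265^32≡692, 265^64≡368, 265^128≡60 (mod 787).
265^197 = 265^(128+64+4+1) ≡ 81 (mod 787).
Check: 81² = 6561 ≡ 265 (mod 787). The two roots are 81 and 706.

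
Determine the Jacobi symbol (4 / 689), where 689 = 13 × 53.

1

Pull out 2^2: since 689 ≡ 1 (mod 8), (2/689) = +1, so (2/689)^2 = +1.
Reached (1/689) = 1. Collecting the sign flips along the way, the symbol is +1.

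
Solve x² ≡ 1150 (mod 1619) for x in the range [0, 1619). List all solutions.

632, 987

Since 1619 ≡ 3 (mod 4), a square root of 1150 is 1150^((1619+1)/4) = 1150^405 mod 1619.
Repeated squaring: 1150^2≡1396, 1150^4≡1159, 1150^8≡1130, 1150^16≡1128, 1150^32≡1469, 1150^64≡1453, 1150^128≡33, 1150^256≡1089 (mod 1619).
1150^405 = 1150^(256+128+16+4+1) ≡ 987 (mod 1619).
Check: 987² = 974169 ≡ 1150 (mod 1619). The two roots are 632 and 987.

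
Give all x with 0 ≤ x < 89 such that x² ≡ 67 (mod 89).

44, 45

89 ≡ 1 (mod 4), so we find a root by search.
Trying successive values, 44² = 1936 ≡ 67 (mod 89). The other root is 89 − 44 = 45.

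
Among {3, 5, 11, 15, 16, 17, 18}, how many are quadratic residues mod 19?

4

(3/19) = -1 → non-residue.
(5/19) = +1 → QR.
(11/19) = +1 → QR.
(15/19) = -1 → non-residue.
(16/19) = +1 → QR.
(17/19) = +1 → QR.
(18/19) = -1 → non-residue.
Total quadratic residues among the 7: 4.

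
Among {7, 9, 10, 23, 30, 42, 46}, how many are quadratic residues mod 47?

(7/47) = +1 → QR.
(9/47) = +1 → QR.
(10/47) = -1 → non-residue.
(23/47) = -1 → non-residue.
(30/47) = -1 → non-residue.
(42/47) = +1 → QR.
(46/47) = -1 → non-residue.
Total quadratic residues among the 7: 3.

3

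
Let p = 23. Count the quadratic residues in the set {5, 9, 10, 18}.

2

(5/23) = -1 → non-residue.
(9/23) = +1 → QR.
(10/23) = -1 → non-residue.
(18/23) = +1 → QR.
Total quadratic residues among the 4: 2.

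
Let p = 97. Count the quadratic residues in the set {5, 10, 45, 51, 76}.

(5/97) = -1 → non-residue.
(10/97) = -1 → non-residue.
(45/97) = -1 → non-residue.
(51/97) = -1 → non-residue.
(76/97) = -1 → non-residue.
Total quadratic residues among the 5: 0.

0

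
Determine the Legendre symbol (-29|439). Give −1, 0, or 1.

Euler's criterion: (-29/439) ≡ 410^219 (mod 439).
410^2 ≡ 402 (mod 439)
410^4 ≡ 52 (mod 439)
410^8 ≡ 70 (mod 439)
410^16 ≡ 71 (mod 439)
410^32 ≡ 212 (mod 439)
410^64 ≡ 166 (mod 439)
410^128 ≡ 338 (mod 439)
410^219 = 410^(128+64+16+8+2+1) ≡ 438 (mod 439).
Result is 438 ≡ −1, so (-29/439) = −1.

-1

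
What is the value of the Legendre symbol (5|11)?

1

Reciprocity: 5 ≡ 1 and 11 ≡ 3 (mod 4), so (5/11) = +(11/5).
Reduce top mod 5: now compute (1/5).
Reached (1/5) = 1. Collecting the sign flips along the way, the symbol is +1.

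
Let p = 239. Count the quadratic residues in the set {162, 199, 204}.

2

(162/239) = +1 → QR.
(199/239) = -1 → non-residue.
(204/239) = +1 → QR.
Total quadratic residues among the 3: 2.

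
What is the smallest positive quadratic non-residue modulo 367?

(2/367) = +1, so 2 is a residue.
(3/367) = −1, so 3 is the smallest positive non-residue mod 367.

3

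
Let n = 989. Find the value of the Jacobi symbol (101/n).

1

Reciprocity: 101 ≡ 1 and 989 ≡ 1 (mod 4), so (101/989) = +(989/101).
Reduce top mod 101: now compute (80/101).
Pull out 2^4: since 101 ≡ 5 (mod 8), (2/101) = -1, so (2/101)^4 = +1.
Reciprocity: 5 ≡ 1 and 101 ≡ 1 (mod 4), so (5/101) = +(101/5).
Reduce top mod 5: now compute (1/5).
Reached (1/5) = 1. Collecting the sign flips along the way, the symbol is +1.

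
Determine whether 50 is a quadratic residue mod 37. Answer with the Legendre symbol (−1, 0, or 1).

Euler's criterion: (50/37) ≡ 13^18 (mod 37).
13^2 ≡ 21 (mod 37)
13^4 ≡ 34 (mod 37)
13^8 ≡ 9 (mod 37)
13^16 ≡ 7 (mod 37)
13^18 = 13^(16+2) ≡ 36 (mod 37).
Result is 36 ≡ −1, so (50/37) = −1.

-1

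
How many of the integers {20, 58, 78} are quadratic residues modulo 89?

(20/89) = +1 → QR.
(58/89) = -1 → non-residue.
(78/89) = +1 → QR.
Total quadratic residues among the 3: 2.

2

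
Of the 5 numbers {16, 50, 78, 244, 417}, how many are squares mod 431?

(16/431) = +1 → QR.
(50/431) = +1 → QR.
(78/431) = -1 → non-residue.
(244/431) = +1 → QR.
(417/431) = +1 → QR.
Total quadratic residues among the 5: 4.

4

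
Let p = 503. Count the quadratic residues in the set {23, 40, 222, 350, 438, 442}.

3

(23/503) = +1 → QR.
(40/503) = -1 → non-residue.
(222/503) = -1 → non-residue.
(350/503) = +1 → QR.
(438/503) = +1 → QR.
(442/503) = -1 → non-residue.
Total quadratic residues among the 6: 3.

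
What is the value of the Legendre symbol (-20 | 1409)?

First reduce: -20 ≡ 1389 (mod 1409).
Reciprocity: 1389 ≡ 1 and 1409 ≡ 1 (mod 4), so (1389/1409) = +(1409/1389).
Reduce top mod 1389: now compute (20/1389).
Pull out 2^2: since 1389 ≡ 5 (mod 8), (2/1389) = -1, so (2/1389)^2 = +1.
Reciprocity: 5 ≡ 1 and 1389 ≡ 1 (mod 4), so (5/1389) = +(1389/5).
Reduce top mod 5: now compute (4/5).
Pull out 2^2: since 5 ≡ 5 (mod 8), (2/5) = -1, so (2/5)^2 = +1.
Reached (1/5) = 1. Collecting the sign flips along the way, the symbol is +1.

1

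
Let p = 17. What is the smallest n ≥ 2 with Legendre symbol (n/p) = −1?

3

(2/17) = +1, so 2 is a residue.
(3/17) = −1, so 3 is the smallest positive non-residue mod 17.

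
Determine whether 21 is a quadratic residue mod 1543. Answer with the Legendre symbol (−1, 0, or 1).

Reciprocity: 21 ≡ 1 and 1543 ≡ 3 (mod 4), so (21/1543) = +(1543/21).
Reduce top mod 21: now compute (10/21).
Pull out 2: since 21 ≡ 5 (mod 8), (2/21) = -1.
Reciprocity: 5 ≡ 1 and 21 ≡ 1 (mod 4), so (5/21) = +(21/5).
Reduce top mod 5: now compute (1/5).
Reached (1/5) = 1. Collecting the sign flips along the way, the symbol is -1.

-1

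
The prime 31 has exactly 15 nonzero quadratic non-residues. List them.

Square k = 1,…,15 (k and 31−k give the same square):
1²=1, 2²=4, 3²=9, 4²=16, 5²=25, 6²≡5, 7²≡18, 8²≡2, 9²≡19, 10²≡7, 11²≡28, 12²≡20, 13²≡14, 14²≡10, 15²≡8 (mod 31).
The residues are {1, 2, 4, 5, 7, 8, 9, 10, 14, 16, 18, 19, 20, 25, 28}; the non-residues are the remaining 15 nonzero classes.

3,6,11,12,13,15,17,21,22,23,24,26,27,29,30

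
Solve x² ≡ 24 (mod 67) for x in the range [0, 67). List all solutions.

Since 67 ≡ 3 (mod 4), a square root of 24 is 24^((67+1)/4) = 24^17 mod 67.
Repeated squaring: 24^2≡40, 24^4≡59, 24^8≡64, 24^16≡9 (mod 67).
24^17 = 24^(16+1) ≡ 15 (mod 67).
Check: 15² = 225 ≡ 24 (mod 67). The two roots are 15 and 52.

15, 52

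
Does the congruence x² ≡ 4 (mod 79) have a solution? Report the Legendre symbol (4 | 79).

1

Pull out 2^2: since 79 ≡ 7 (mod 8), (2/79) = +1, so (2/79)^2 = +1.
Reached (1/79) = 1. Collecting the sign flips along the way, the symbol is +1.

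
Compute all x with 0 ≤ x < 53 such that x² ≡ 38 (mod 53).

12, 41

53 ≡ 1 (mod 4), so we find a root by search.
Trying successive values, 12² = 144 ≡ 38 (mod 53). The other root is 53 − 12 = 41.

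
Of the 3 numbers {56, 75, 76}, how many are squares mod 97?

(56/97) = -1 → non-residue.
(75/97) = +1 → QR.
(76/97) = -1 → non-residue.
Total quadratic residues among the 3: 1.

1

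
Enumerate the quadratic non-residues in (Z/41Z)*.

3,6,7,11,12,13,14,15,17,19,22,24,26,27,28,29,30,34,35,38

Square k = 1,…,20 (k and 41−k give the same square):
1²=1, 2²=4, 3²=9, 4²=16, 5²=25, 6²=36, 7²≡8, 8²≡23, 9²≡40, 10²≡18, 11²≡39, 12²≡21, 13²≡5, 14²≡32, 15²≡20, 16²≡10, 17²≡2, 18²≡37, 19²≡33, 20²≡31 (mod 41).
The residues are {1, 2, 4, 5, 8, 9, 10, 16, 18, 20, 21, 23, 25, 31, 32, 33, 36, 37, 39, 40}; the non-residues are the remaining 20 nonzero classes.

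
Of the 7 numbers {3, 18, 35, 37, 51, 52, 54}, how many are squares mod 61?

2

(3/61) = +1 → QR.
(18/61) = -1 → non-residue.
(35/61) = -1 → non-residue.
(37/61) = -1 → non-residue.
(51/61) = -1 → non-residue.
(52/61) = +1 → QR.
(54/61) = -1 → non-residue.
Total quadratic residues among the 7: 2.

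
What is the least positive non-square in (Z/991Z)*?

(2/991) = +1, so 2 is a residue.
(3/991) = −1, so 3 is the smallest positive non-residue mod 991.

3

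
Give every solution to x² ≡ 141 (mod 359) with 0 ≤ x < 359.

Since 359 ≡ 3 (mod 4), a square root of 141 is 141^((359+1)/4) = 141^90 mod 359.
Repeated squaring: 141^2≡136, 141^4≡187, 141^8≡146, 141^16≡135, 141^32≡275, 141^64≡235 (mod 359).
141^90 = 141^(64+16+8+2) ≡ 44 (mod 359).
Check: 44² = 1936 ≡ 141 (mod 359). The two roots are 44 and 315.

44, 315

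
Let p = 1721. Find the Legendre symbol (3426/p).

First reduce: 3426 ≡ 1705 (mod 1721).
Reciprocity: 1705 ≡ 1 and 1721 ≡ 1 (mod 4), so (1705/1721) = +(1721/1705).
Reduce top mod 1705: now compute (16/1705).
Pull out 2^4: since 1705 ≡ 1 (mod 8), (2/1705) = +1, so (2/1705)^4 = +1.
Reached (1/1705) = 1. Collecting the sign flips along the way, the symbol is +1.

1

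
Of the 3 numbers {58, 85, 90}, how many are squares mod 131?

1

(58/131) = +1 → QR.
(85/131) = -1 → non-residue.
(90/131) = -1 → non-residue.
Total quadratic residues among the 3: 1.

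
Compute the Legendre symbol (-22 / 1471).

-1

First reduce: -22 ≡ 1449 (mod 1471).
Reciprocity: 1449 ≡ 1 and 1471 ≡ 3 (mod 4), so (1449/1471) = +(1471/1449).
Reduce top mod 1449: now compute (22/1449).
Pull out 2: since 1449 ≡ 1 (mod 8), (2/1449) = +1.
Reciprocity: 11 ≡ 3 and 1449 ≡ 1 (mod 4), so (11/1449) = +(1449/11).
Reduce top mod 11: now compute (8/11).
Pull out 2^3: since 11 ≡ 3 (mod 8), (2/11) = -1, so (2/11)^3 = -1.
Reached (1/11) = 1. Collecting the sign flips along the way, the symbol is -1.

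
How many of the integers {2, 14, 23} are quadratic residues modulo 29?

1

(2/29) = -1 → non-residue.
(14/29) = -1 → non-residue.
(23/29) = +1 → QR.
Total quadratic residues among the 3: 1.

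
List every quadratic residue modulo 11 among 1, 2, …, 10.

Square k = 1,…,5 (k and 11−k give the same square):
1²=1, 2²=4, 3²=9, 4²≡5, 5²≡3 (mod 11).
So the quadratic residues mod 11 are {1, 3, 4, 5, 9}.

1,3,4,5,9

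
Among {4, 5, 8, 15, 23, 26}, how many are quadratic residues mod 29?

3

(4/29) = +1 → QR.
(5/29) = +1 → QR.
(8/29) = -1 → non-residue.
(15/29) = -1 → non-residue.
(23/29) = +1 → QR.
(26/29) = -1 → non-residue.
Total quadratic residues among the 6: 3.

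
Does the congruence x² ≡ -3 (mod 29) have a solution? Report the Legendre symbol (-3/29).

First reduce: -3 ≡ 26 (mod 29).
Pull out 2: since 29 ≡ 5 (mod 8), (2/29) = -1.
Reciprocity: 13 ≡ 1 and 29 ≡ 1 (mod 4), so (13/29) = +(29/13).
Reduce top mod 13: now compute (3/13).
Reciprocity: 3 ≡ 3 and 13 ≡ 1 (mod 4), so (3/13) = +(13/3).
Reduce top mod 3: now compute (1/3).
Reached (1/3) = 1. Collecting the sign flips along the way, the symbol is -1.

-1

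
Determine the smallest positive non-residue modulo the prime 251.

2

(2/251) = −1, so 2 is the smallest positive non-residue mod 251.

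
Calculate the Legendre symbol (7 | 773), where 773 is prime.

Reciprocity: 7 ≡ 3 and 773 ≡ 1 (mod 4), so (7/773) = +(773/7).
Reduce top mod 7: now compute (3/7).
Reciprocity: 3 ≡ 3 and 7 ≡ 3 (mod 4), so (3/7) = −(7/3).
Reduce top mod 3: now compute (1/3).
Reached (1/3) = 1. Collecting the sign flips along the way, the symbol is -1.

-1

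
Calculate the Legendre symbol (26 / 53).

-1

Pull out 2: since 53 ≡ 5 (mod 8), (2/53) = -1.
Reciprocity: 13 ≡ 1 and 53 ≡ 1 (mod 4), so (13/53) = +(53/13).
Reduce top mod 13: now compute (1/13).
Reached (1/13) = 1. Collecting the sign flips along the way, the symbol is -1.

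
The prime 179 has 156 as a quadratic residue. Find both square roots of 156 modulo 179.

Since 179 ≡ 3 (mod 4), a square root of 156 is 156^((179+1)/4) = 156^45 mod 179.
Repeated squaring: 156^2≡171, 156^4≡64, 156^8≡158, 156^16≡83, 156^32≡87 (mod 179).
156^45 = 156^(32+8+4+1) ≡ 48 (mod 179).
Check: 48² = 2304 ≡ 156 (mod 179). The two roots are 48 and 131.

48, 131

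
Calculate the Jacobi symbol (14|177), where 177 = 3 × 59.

1

Pull out 2: since 177 ≡ 1 (mod 8), (2/177) = +1.
Reciprocity: 7 ≡ 3 and 177 ≡ 1 (mod 4), so (7/177) = +(177/7).
Reduce top mod 7: now compute (2/7).
Pull out 2: since 7 ≡ 7 (mod 8), (2/7) = +1.
Reached (1/7) = 1. Collecting the sign flips along the way, the symbol is +1.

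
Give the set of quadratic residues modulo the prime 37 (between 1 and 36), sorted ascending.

Square k = 1,…,18 (k and 37−k give the same square):
1²=1, 2²=4, 3²=9, 4²=16, 5²=25, 6²=36, 7²≡12, 8²≡27, 9²≡7, 10²≡26, 11²≡10, 12²≡33, 13²≡21, 14²≡11, 15²≡3, 16²≡34, 17²≡30, 18²≡28 (mod 37).
So the quadratic residues mod 37 are {1, 3, 4, 7, 9, 10, 11, 12, 16, 21, 25, 26, 27, 28, 30, 33, 34, 36}.

1, 3, 4, 7, 9, 10, 11, 12, 16, 21, 25, 26, 27, 28, 30, 33, 34, 36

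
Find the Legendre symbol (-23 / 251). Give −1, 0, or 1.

-1

Euler's criterion: (-23/251) ≡ 228^125 (mod 251).
228^2 ≡ 27 (mod 251)
228^4 ≡ 227 (mod 251)
228^8 ≡ 74 (mod 251)
228^16 ≡ 205 (mod 251)
228^32 ≡ 108 (mod 251)
228^64 ≡ 118 (mod 251)
228^125 = 228^(64+32+16+8+4+1) ≡ 250 (mod 251).
Result is 250 ≡ −1, so (-23/251) = −1.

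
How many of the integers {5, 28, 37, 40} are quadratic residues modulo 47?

2

(5/47) = -1 → non-residue.
(28/47) = +1 → QR.
(37/47) = +1 → QR.
(40/47) = -1 → non-residue.
Total quadratic residues among the 4: 2.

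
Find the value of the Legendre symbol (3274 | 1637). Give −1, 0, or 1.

First reduce: 3274 ≡ 0 (mod 1637).
Top reduces to 0: gcd > 1, so the symbol is 0.

0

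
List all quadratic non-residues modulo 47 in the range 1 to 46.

Square k = 1,…,23 (k and 47−k give the same square):
1²=1, 2²=4, 3²=9, 4²=16, 5²=25, 6²=36, 7²≡2, 8²≡17, 9²≡34, 10²≡6, 11²≡27, 12²≡3, 13²≡28, 14²≡8, 15²≡37, 16²≡21, 17²≡7, 18²≡42, 19²≡32, 20²≡24, 21²≡18, 22²≡14, 23²≡12 (mod 47).
The residues are {1, 2, 3, 4, 6, 7, 8, 9, 12, 14, 16, 17, 18, 21, 24, 25, 27, 28, 32, 34, 36, 37, 42}; the non-residues are the remaining 23 nonzero classes.

5,10,11,13,15,19,20,22,23,26,29,30,31,33,35,38,39,40,41,43,44,45,46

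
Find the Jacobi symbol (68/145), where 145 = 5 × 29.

Pull out 2^2: since 145 ≡ 1 (mod 8), (2/145) = +1, so (2/145)^2 = +1.
Reciprocity: 17 ≡ 1 and 145 ≡ 1 (mod 4), so (17/145) = +(145/17).
Reduce top mod 17: now compute (9/17).
Reciprocity: 9 ≡ 1 and 17 ≡ 1 (mod 4), so (9/17) = +(17/9).
Reduce top mod 9: now compute (8/9).
Pull out 2^3: since 9 ≡ 1 (mod 8), (2/9) = +1, so (2/9)^3 = +1.
Reached (1/9) = 1. Collecting the sign flips along the way, the symbol is +1.

1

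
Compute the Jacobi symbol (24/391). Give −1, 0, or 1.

Pull out 2^3: since 391 ≡ 7 (mod 8), (2/391) = +1, so (2/391)^3 = +1.
Reciprocity: 3 ≡ 3 and 391 ≡ 3 (mod 4), so (3/391) = −(391/3).
Reduce top mod 3: now compute (1/3).
Reached (1/3) = 1. Collecting the sign flips along the way, the symbol is -1.

-1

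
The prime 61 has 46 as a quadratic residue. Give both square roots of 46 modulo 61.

30, 31

61 ≡ 1 (mod 4), so we find a root by search.
Trying successive values, 30² = 900 ≡ 46 (mod 61). The other root is 61 − 30 = 31.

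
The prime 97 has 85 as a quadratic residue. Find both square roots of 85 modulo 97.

97 ≡ 1 (mod 4), so we find a root by search.
Trying successive values, 45² = 2025 ≡ 85 (mod 97). The other root is 97 − 45 = 52.

45, 52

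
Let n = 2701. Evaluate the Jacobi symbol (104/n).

-1

Pull out 2^3: since 2701 ≡ 5 (mod 8), (2/2701) = -1, so (2/2701)^3 = -1.
Reciprocity: 13 ≡ 1 and 2701 ≡ 1 (mod 4), so (13/2701) = +(2701/13).
Reduce top mod 13: now compute (10/13).
Pull out 2: since 13 ≡ 5 (mod 8), (2/13) = -1.
Reciprocity: 5 ≡ 1 and 13 ≡ 1 (mod 4), so (5/13) = +(13/5).
Reduce top mod 5: now compute (3/5).
Reciprocity: 3 ≡ 3 and 5 ≡ 1 (mod 4), so (3/5) = +(5/3).
Reduce top mod 3: now compute (2/3).
Pull out 2: since 3 ≡ 3 (mod 8), (2/3) = -1.
Reached (1/3) = 1. Collecting the sign flips along the way, the symbol is -1.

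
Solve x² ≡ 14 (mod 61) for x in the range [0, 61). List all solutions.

61 ≡ 1 (mod 4), so we find a root by search.
Trying successive values, 21² = 441 ≡ 14 (mod 61). The other root is 61 − 21 = 40.

21, 40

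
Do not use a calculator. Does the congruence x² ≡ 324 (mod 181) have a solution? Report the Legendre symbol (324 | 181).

1

Euler's criterion: (324/181) ≡ 143^90 (mod 181).
143^2 ≡ 177 (mod 181)
143^4 ≡ 16 (mod 181)
143^8 ≡ 75 (mod 181)
143^16 ≡ 14 (mod 181)
143^32 ≡ 15 (mod 181)
143^64 ≡ 44 (mod 181)
143^90 = 143^(64+16+8+2) ≡ 1 (mod 181).
Result is 1, so (324/181) = 1.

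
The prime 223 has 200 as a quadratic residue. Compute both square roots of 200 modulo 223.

Since 223 ≡ 3 (mod 4), a square root of 200 is 200^((223+1)/4) = 200^56 mod 223.
Repeated squaring: 200^2≡83, 200^4≡199, 200^8≡130, 200^16≡175, 200^32≡74 (mod 223).
200^56 = 200^(32+16+8) ≡ 73 (mod 223).
Check: 73² = 5329 ≡ 200 (mod 223). The two roots are 73 and 150.

73, 150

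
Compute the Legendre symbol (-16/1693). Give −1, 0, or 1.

1

First reduce: -16 ≡ 1677 (mod 1693).
Reciprocity: 1677 ≡ 1 and 1693 ≡ 1 (mod 4), so (1677/1693) = +(1693/1677).
Reduce top mod 1677: now compute (16/1677).
Pull out 2^4: since 1677 ≡ 5 (mod 8), (2/1677) = -1, so (2/1677)^4 = +1.
Reached (1/1677) = 1. Collecting the sign flips along the way, the symbol is +1.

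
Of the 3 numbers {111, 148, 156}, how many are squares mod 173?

(111/173) = -1 → non-residue.
(148/173) = +1 → QR.
(156/173) = -1 → non-residue.
Total quadratic residues among the 3: 1.

1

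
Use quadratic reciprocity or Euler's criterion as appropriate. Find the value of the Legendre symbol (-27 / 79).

1

First reduce: -27 ≡ 52 (mod 79).
Pull out 2^2: since 79 ≡ 7 (mod 8), (2/79) = +1, so (2/79)^2 = +1.
Reciprocity: 13 ≡ 1 and 79 ≡ 3 (mod 4), so (13/79) = +(79/13).
Reduce top mod 13: now compute (1/13).
Reached (1/13) = 1. Collecting the sign flips along the way, the symbol is +1.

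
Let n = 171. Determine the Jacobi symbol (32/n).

-1

Pull out 2^5: since 171 ≡ 3 (mod 8), (2/171) = -1, so (2/171)^5 = -1.
Reached (1/171) = 1. Collecting the sign flips along the way, the symbol is -1.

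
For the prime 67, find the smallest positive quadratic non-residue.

(2/67) = −1, so 2 is the smallest positive non-residue mod 67.

2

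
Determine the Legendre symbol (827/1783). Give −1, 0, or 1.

Reciprocity: 827 ≡ 3 and 1783 ≡ 3 (mod 4), so (827/1783) = −(1783/827).
Reduce top mod 827: now compute (129/827).
Reciprocity: 129 ≡ 1 and 827 ≡ 3 (mod 4), so (129/827) = +(827/129).
Reduce top mod 129: now compute (53/129).
Reciprocity: 53 ≡ 1 and 129 ≡ 1 (mod 4), so (53/129) = +(129/53).
Reduce top mod 53: now compute (23/53).
Reciprocity: 23 ≡ 3 and 53 ≡ 1 (mod 4), so (23/53) = +(53/23).
Reduce top mod 23: now compute (7/23).
Reciprocity: 7 ≡ 3 and 23 ≡ 3 (mod 4), so (7/23) = −(23/7).
Reduce top mod 7: now compute (2/7).
Pull out 2: since 7 ≡ 7 (mod 8), (2/7) = +1.
Reached (1/7) = 1. Collecting the sign flips along the way, the symbol is +1.

1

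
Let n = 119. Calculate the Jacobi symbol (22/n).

Pull out 2: since 119 ≡ 7 (mod 8), (2/119) = +1.
Reciprocity: 11 ≡ 3 and 119 ≡ 3 (mod 4), so (11/119) = −(119/11).
Reduce top mod 11: now compute (9/11).
Reciprocity: 9 ≡ 1 and 11 ≡ 3 (mod 4), so (9/11) = +(11/9).
Reduce top mod 9: now compute (2/9).
Pull out 2: since 9 ≡ 1 (mod 8), (2/9) = +1.
Reached (1/9) = 1. Collecting the sign flips along the way, the symbol is -1.

-1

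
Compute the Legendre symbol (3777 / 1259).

0

First reduce: 3777 ≡ 0 (mod 1259).
Top reduces to 0: gcd > 1, so the symbol is 0.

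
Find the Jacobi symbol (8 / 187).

-1

Pull out 2^3: since 187 ≡ 3 (mod 8), (2/187) = -1, so (2/187)^3 = -1.
Reached (1/187) = 1. Collecting the sign flips along the way, the symbol is -1.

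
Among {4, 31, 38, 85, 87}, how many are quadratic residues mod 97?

(4/97) = +1 → QR.
(31/97) = +1 → QR.
(38/97) = -1 → non-residue.
(85/97) = +1 → QR.
(87/97) = -1 → non-residue.
Total quadratic residues among the 5: 3.

3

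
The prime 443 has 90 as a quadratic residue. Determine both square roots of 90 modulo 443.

166, 277

Since 443 ≡ 3 (mod 4), a square root of 90 is 90^((443+1)/4) = 90^111 mod 443.
Repeated squaring: 90^2≡126, 90^4≡371, 90^8≡311, 90^16≡147, 90^32≡345, 90^64≡301 (mod 443).
90^111 = 90^(64+32+8+4+2+1) ≡ 166 (mod 443).
Check: 166² = 27556 ≡ 90 (mod 443). The two roots are 166 and 277.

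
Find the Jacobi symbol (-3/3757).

First reduce: -3 ≡ 3754 (mod 3757).
Pull out 2: since 3757 ≡ 5 (mod 8), (2/3757) = -1.
Reciprocity: 1877 ≡ 1 and 3757 ≡ 1 (mod 4), so (1877/3757) = +(3757/1877).
Reduce top mod 1877: now compute (3/1877).
Reciprocity: 3 ≡ 3 and 1877 ≡ 1 (mod 4), so (3/1877) = +(1877/3).
Reduce top mod 3: now compute (2/3).
Pull out 2: since 3 ≡ 3 (mod 8), (2/3) = -1.
Reached (1/3) = 1. Collecting the sign flips along the way, the symbol is +1.

1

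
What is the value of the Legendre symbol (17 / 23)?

Reciprocity: 17 ≡ 1 and 23 ≡ 3 (mod 4), so (17/23) = +(23/17).
Reduce top mod 17: now compute (6/17).
Pull out 2: since 17 ≡ 1 (mod 8), (2/17) = +1.
Reciprocity: 3 ≡ 3 and 17 ≡ 1 (mod 4), so (3/17) = +(17/3).
Reduce top mod 3: now compute (2/3).
Pull out 2: since 3 ≡ 3 (mod 8), (2/3) = -1.
Reached (1/3) = 1. Collecting the sign flips along the way, the symbol is -1.

-1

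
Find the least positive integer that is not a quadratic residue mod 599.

(2/599) = +1, so 2 is a residue.
(3/599) = +1, so 3 is a residue.
(4/599) = +1, so 4 is a residue.
(5/599) = +1, so 5 is a residue.
(6/599) = +1, so 6 is a residue.
(7/599) = −1, so 7 is the smallest positive non-residue mod 599.

7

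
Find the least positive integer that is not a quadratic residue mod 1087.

3

(2/1087) = +1, so 2 is a residue.
(3/1087) = −1, so 3 is the smallest positive non-residue mod 1087.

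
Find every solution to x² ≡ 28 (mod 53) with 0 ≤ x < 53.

53 ≡ 1 (mod 4), so we find a root by search.
Trying successive values, 9² = 81 ≡ 28 (mod 53). The other root is 53 − 9 = 44.

9, 44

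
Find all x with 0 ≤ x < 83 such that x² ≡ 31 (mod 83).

Since 83 ≡ 3 (mod 4), a square root of 31 is 31^((83+1)/4) = 31^21 mod 83.
Repeated squaring: 31^2≡48, 31^4≡63, 31^8≡68, 31^16≡59 (mod 83).
31^21 = 31^(16+4+1) ≡ 23 (mod 83).
Check: 23² = 529 ≡ 31 (mod 83). The two roots are 23 and 60.

23, 60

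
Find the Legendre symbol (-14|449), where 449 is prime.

1

First reduce: -14 ≡ 435 (mod 449).
Reciprocity: 435 ≡ 3 and 449 ≡ 1 (mod 4), so (435/449) = +(449/435).
Reduce top mod 435: now compute (14/435).
Pull out 2: since 435 ≡ 3 (mod 8), (2/435) = -1.
Reciprocity: 7 ≡ 3 and 435 ≡ 3 (mod 4), so (7/435) = −(435/7).
Reduce top mod 7: now compute (1/7).
Reached (1/7) = 1. Collecting the sign flips along the way, the symbol is +1.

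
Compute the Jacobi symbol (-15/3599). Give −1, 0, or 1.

-1

First reduce: -15 ≡ 3584 (mod 3599).
Pull out 2^9: since 3599 ≡ 7 (mod 8), (2/3599) = +1, so (2/3599)^9 = +1.
Reciprocity: 7 ≡ 3 and 3599 ≡ 3 (mod 4), so (7/3599) = −(3599/7).
Reduce top mod 7: now compute (1/7).
Reached (1/7) = 1. Collecting the sign flips along the way, the symbol is -1.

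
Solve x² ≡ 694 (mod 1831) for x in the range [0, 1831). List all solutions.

Since 1831 ≡ 3 (mod 4), a square root of 694 is 694^((1831+1)/4) = 694^458 mod 1831.
Repeated squaring: 694^2≡83, 694^4≡1396, 694^8≡632, 694^16≡266, 694^32≡1178, 694^64≡1617, 694^128≡21, 694^256≡441 (mod 1831).
694^458 = 694^(256+128+64+8+2) ≡ 66 (mod 1831).
Check: 66² = 4356 ≡ 694 (mod 1831). The two roots are 66 and 1765.

66, 1765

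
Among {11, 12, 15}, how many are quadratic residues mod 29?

(11/29) = -1 → non-residue.
(12/29) = -1 → non-residue.
(15/29) = -1 → non-residue.
Total quadratic residues among the 3: 0.

0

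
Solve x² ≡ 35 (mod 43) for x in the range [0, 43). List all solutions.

11, 32

Since 43 ≡ 3 (mod 4), a square root of 35 is 35^((43+1)/4) = 35^11 mod 43.
Repeated squaring: 35^2≡21, 35^4≡11, 35^8≡35 (mod 43).
35^11 = 35^(8+2+1) ≡ 11 (mod 43).
Check: 11² = 121 ≡ 35 (mod 43). The two roots are 11 and 32.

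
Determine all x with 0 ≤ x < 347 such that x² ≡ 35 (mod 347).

27, 320

Since 347 ≡ 3 (mod 4), a square root of 35 is 35^((347+1)/4) = 35^87 mod 347.
Repeated squaring: 35^2≡184, 35^4≡197, 35^8≡292, 35^16≡249, 35^32≡235, 35^64≡52 (mod 347).
35^87 = 35^(64+16+4+2+1) ≡ 27 (mod 347).
Check: 27² = 729 ≡ 35 (mod 347). The two roots are 27 and 320.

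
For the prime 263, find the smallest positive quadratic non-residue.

5

(2/263) = +1, so 2 is a residue.
(3/263) = +1, so 3 is a residue.
(4/263) = +1, so 4 is a residue.
(5/263) = −1, so 5 is the smallest positive non-residue mod 263.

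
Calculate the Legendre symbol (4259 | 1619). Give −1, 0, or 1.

1

First reduce: 4259 ≡ 1021 (mod 1619).
Reciprocity: 1021 ≡ 1 and 1619 ≡ 3 (mod 4), so (1021/1619) = +(1619/1021).
Reduce top mod 1021: now compute (598/1021).
Pull out 2: since 1021 ≡ 5 (mod 8), (2/1021) = -1.
Reciprocity: 299 ≡ 3 and 1021 ≡ 1 (mod 4), so (299/1021) = +(1021/299).
Reduce top mod 299: now compute (124/299).
Pull out 2^2: since 299 ≡ 3 (mod 8), (2/299) = -1, so (2/299)^2 = +1.
Reciprocity: 31 ≡ 3 and 299 ≡ 3 (mod 4), so (31/299) = −(299/31).
Reduce top mod 31: now compute (20/31).
Pull out 2^2: since 31 ≡ 7 (mod 8), (2/31) = +1, so (2/31)^2 = +1.
Reciprocity: 5 ≡ 1 and 31 ≡ 3 (mod 4), so (5/31) = +(31/5).
Reduce top mod 5: now compute (1/5).
Reached (1/5) = 1. Collecting the sign flips along the way, the symbol is +1.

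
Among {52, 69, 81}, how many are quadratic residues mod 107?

3

(52/107) = +1 → QR.
(69/107) = +1 → QR.
(81/107) = +1 → QR.
Total quadratic residues among the 3: 3.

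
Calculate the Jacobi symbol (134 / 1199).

-1

Pull out 2: since 1199 ≡ 7 (mod 8), (2/1199) = +1.
Reciprocity: 67 ≡ 3 and 1199 ≡ 3 (mod 4), so (67/1199) = −(1199/67).
Reduce top mod 67: now compute (60/67).
Pull out 2^2: since 67 ≡ 3 (mod 8), (2/67) = -1, so (2/67)^2 = +1.
Reciprocity: 15 ≡ 3 and 67 ≡ 3 (mod 4), so (15/67) = −(67/15).
Reduce top mod 15: now compute (7/15).
Reciprocity: 7 ≡ 3 and 15 ≡ 3 (mod 4), so (7/15) = −(15/7).
Reduce top mod 7: now compute (1/7).
Reached (1/7) = 1. Collecting the sign flips along the way, the symbol is -1.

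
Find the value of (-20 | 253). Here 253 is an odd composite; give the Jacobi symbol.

First reduce: -20 ≡ 233 (mod 253).
Reciprocity: 233 ≡ 1 and 253 ≡ 1 (mod 4), so (233/253) = +(253/233).
Reduce top mod 233: now compute (20/233).
Pull out 2^2: since 233 ≡ 1 (mod 8), (2/233) = +1, so (2/233)^2 = +1.
Reciprocity: 5 ≡ 1 and 233 ≡ 1 (mod 4), so (5/233) = +(233/5).
Reduce top mod 5: now compute (3/5).
Reciprocity: 3 ≡ 3 and 5 ≡ 1 (mod 4), so (3/5) = +(5/3).
Reduce top mod 3: now compute (2/3).
Pull out 2: since 3 ≡ 3 (mod 8), (2/3) = -1.
Reached (1/3) = 1. Collecting the sign flips along the way, the symbol is -1.

-1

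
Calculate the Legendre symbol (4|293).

Pull out 2^2: since 293 ≡ 5 (mod 8), (2/293) = -1, so (2/293)^2 = +1.
Reached (1/293) = 1. Collecting the sign flips along the way, the symbol is +1.

1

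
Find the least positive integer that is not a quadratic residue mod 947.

2

(2/947) = −1, so 2 is the smallest positive non-residue mod 947.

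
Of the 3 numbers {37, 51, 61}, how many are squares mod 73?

2

(37/73) = +1 → QR.
(51/73) = -1 → non-residue.
(61/73) = +1 → QR.
Total quadratic residues among the 3: 2.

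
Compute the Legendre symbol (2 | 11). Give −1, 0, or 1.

Pull out 2: since 11 ≡ 3 (mod 8), (2/11) = -1.
Reached (1/11) = 1. Collecting the sign flips along the way, the symbol is -1.

-1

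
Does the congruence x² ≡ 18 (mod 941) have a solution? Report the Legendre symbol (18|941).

-1

Euler's criterion: (18/941) ≡ 18^470 (mod 941).
18^2 ≡ 324 (mod 941)
18^4 ≡ 525 (mod 941)
18^8 ≡ 853 (mod 941)
18^16 ≡ 216 (mod 941)
18^32 ≡ 547 (mod 941)
18^64 ≡ 912 (mod 941)
18^128 ≡ 841 (mod 941)
18^256 ≡ 590 (mod 941)
18^470 = 18^(256+128+64+16+4+2) ≡ 940 (mod 941).
Result is 940 ≡ −1, so (18/941) = −1.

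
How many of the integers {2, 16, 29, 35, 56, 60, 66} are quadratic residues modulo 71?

(2/71) = +1 → QR.
(16/71) = +1 → QR.
(29/71) = +1 → QR.
(35/71) = -1 → non-residue.
(56/71) = -1 → non-residue.
(60/71) = +1 → QR.
(66/71) = -1 → non-residue.
Total quadratic residues among the 7: 4.

4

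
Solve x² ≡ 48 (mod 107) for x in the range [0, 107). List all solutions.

35, 72

Since 107 ≡ 3 (mod 4), a square root of 48 is 48^((107+1)/4) = 48^27 mod 107.
Repeated squaring: 48^2≡57, 48^4≡39, 48^8≡23, 48^16≡101 (mod 107).
48^27 = 48^(16+8+2+1) ≡ 35 (mod 107).
Check: 35² = 1225 ≡ 48 (mod 107). The two roots are 35 and 72.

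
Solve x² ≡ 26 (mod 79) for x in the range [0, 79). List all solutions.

Since 79 ≡ 3 (mod 4), a square root of 26 is 26^((79+1)/4) = 26^20 mod 79.
Repeated squaring: 26^2≡44, 26^4≡40, 26^8≡20, 26^16≡5 (mod 79).
26^20 = 26^(16+4) ≡ 42 (mod 79).
Check: 42² = 1764 ≡ 26 (mod 79). The two roots are 37 and 42.

37, 42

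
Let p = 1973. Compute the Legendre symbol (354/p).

1

Pull out 2: since 1973 ≡ 5 (mod 8), (2/1973) = -1.
Reciprocity: 177 ≡ 1 and 1973 ≡ 1 (mod 4), so (177/1973) = +(1973/177).
Reduce top mod 177: now compute (26/177).
Pull out 2: since 177 ≡ 1 (mod 8), (2/177) = +1.
Reciprocity: 13 ≡ 1 and 177 ≡ 1 (mod 4), so (13/177) = +(177/13).
Reduce top mod 13: now compute (8/13).
Pull out 2^3: since 13 ≡ 5 (mod 8), (2/13) = -1, so (2/13)^3 = -1.
Reached (1/13) = 1. Collecting the sign flips along the way, the symbol is +1.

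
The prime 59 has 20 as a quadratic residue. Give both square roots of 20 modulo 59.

16, 43

Since 59 ≡ 3 (mod 4), a square root of 20 is 20^((59+1)/4) = 20^15 mod 59.
Repeated squaring: 20^2≡46, 20^4≡51, 20^8≡5 (mod 59).
20^15 = 20^(8+4+2+1) ≡ 16 (mod 59).
Check: 16² = 256 ≡ 20 (mod 59). The two roots are 16 and 43.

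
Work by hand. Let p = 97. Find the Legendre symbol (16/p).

Euler's criterion: (16/97) ≡ 16^48 (mod 97).
16^2 ≡ 62 (mod 97)
16^4 ≡ 61 (mod 97)
16^8 ≡ 35 (mod 97)
16^16 ≡ 61 (mod 97)
16^32 ≡ 35 (mod 97)
16^48 = 16^(32+16) ≡ 1 (mod 97).
Result is 1, so (16/97) = 1.

1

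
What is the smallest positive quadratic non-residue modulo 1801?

11

(2/1801) = +1, so 2 is a residue.
(3/1801) = +1, so 3 is a residue.
(4/1801) = +1, so 4 is a residue.
(5/1801) = +1, so 5 is a residue.
(6/1801) = +1, so 6 is a residue.
(7/1801) = +1, so 7 is a residue.
(8/1801) = +1, so 8 is a residue.
(9/1801) = +1, so 9 is a residue.
(10/1801) = +1, so 10 is a residue.
(11/1801) = −1, so 11 is the smallest positive non-residue mod 1801.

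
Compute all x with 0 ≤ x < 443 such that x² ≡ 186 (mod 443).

49, 394

Since 443 ≡ 3 (mod 4), a square root of 186 is 186^((443+1)/4) = 186^111 mod 443.
Repeated squaring: 186^2≡42, 186^4≡435, 186^8≡64, 186^16≡109, 186^32≡363, 186^64≡198 (mod 443).
186^111 = 186^(64+32+8+4+2+1) ≡ 49 (mod 443).
Check: 49² = 2401 ≡ 186 (mod 443). The two roots are 49 and 394.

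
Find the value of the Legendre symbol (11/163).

-1

Euler's criterion: (11/163) ≡ 11^81 (mod 163).
11^2 ≡ 121 (mod 163)
11^4 ≡ 134 (mod 163)
11^8 ≡ 26 (mod 163)
11^16 ≡ 24 (mod 163)
11^32 ≡ 87 (mod 163)
11^64 ≡ 71 (mod 163)
11^81 = 11^(64+16+1) ≡ 162 (mod 163).
Result is 162 ≡ −1, so (11/163) = −1.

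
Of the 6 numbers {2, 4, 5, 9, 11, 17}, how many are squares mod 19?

5

(2/19) = -1 → non-residue.
(4/19) = +1 → QR.
(5/19) = +1 → QR.
(9/19) = +1 → QR.
(11/19) = +1 → QR.
(17/19) = +1 → QR.
Total quadratic residues among the 6: 5.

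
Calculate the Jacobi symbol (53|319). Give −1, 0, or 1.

Reciprocity: 53 ≡ 1 and 319 ≡ 3 (mod 4), so (53/319) = +(319/53).
Reduce top mod 53: now compute (1/53).
Reached (1/53) = 1. Collecting the sign flips along the way, the symbol is +1.

1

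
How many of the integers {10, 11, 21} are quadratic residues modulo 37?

(10/37) = +1 → QR.
(11/37) = +1 → QR.
(21/37) = +1 → QR.
Total quadratic residues among the 3: 3.

3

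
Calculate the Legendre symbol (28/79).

-1

Pull out 2^2: since 79 ≡ 7 (mod 8), (2/79) = +1, so (2/79)^2 = +1.
Reciprocity: 7 ≡ 3 and 79 ≡ 3 (mod 4), so (7/79) = −(79/7).
Reduce top mod 7: now compute (2/7).
Pull out 2: since 7 ≡ 7 (mod 8), (2/7) = +1.
Reached (1/7) = 1. Collecting the sign flips along the way, the symbol is -1.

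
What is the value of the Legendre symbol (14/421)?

-1

Pull out 2: since 421 ≡ 5 (mod 8), (2/421) = -1.
Reciprocity: 7 ≡ 3 and 421 ≡ 1 (mod 4), so (7/421) = +(421/7).
Reduce top mod 7: now compute (1/7).
Reached (1/7) = 1. Collecting the sign flips along the way, the symbol is -1.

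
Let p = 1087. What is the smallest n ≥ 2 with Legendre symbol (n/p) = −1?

(2/1087) = +1, so 2 is a residue.
(3/1087) = −1, so 3 is the smallest positive non-residue mod 1087.

3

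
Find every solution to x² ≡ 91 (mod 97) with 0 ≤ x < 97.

24, 73

97 ≡ 1 (mod 4), so we find a root by search.
Trying successive values, 24² = 576 ≡ 91 (mod 97). The other root is 97 − 24 = 73.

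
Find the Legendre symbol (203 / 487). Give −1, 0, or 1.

-1

Reciprocity: 203 ≡ 3 and 487 ≡ 3 (mod 4), so (203/487) = −(487/203).
Reduce top mod 203: now compute (81/203).
Reciprocity: 81 ≡ 1 and 203 ≡ 3 (mod 4), so (81/203) = +(203/81).
Reduce top mod 81: now compute (41/81).
Reciprocity: 41 ≡ 1 and 81 ≡ 1 (mod 4), so (41/81) = +(81/41).
Reduce top mod 41: now compute (40/41).
Pull out 2^3: since 41 ≡ 1 (mod 8), (2/41) = +1, so (2/41)^3 = +1.
Reciprocity: 5 ≡ 1 and 41 ≡ 1 (mod 4), so (5/41) = +(41/5).
Reduce top mod 5: now compute (1/5).
Reached (1/5) = 1. Collecting the sign flips along the way, the symbol is -1.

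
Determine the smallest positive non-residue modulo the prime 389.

2

(2/389) = −1, so 2 is the smallest positive non-residue mod 389.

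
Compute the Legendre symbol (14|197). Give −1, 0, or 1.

-1

Pull out 2: since 197 ≡ 5 (mod 8), (2/197) = -1.
Reciprocity: 7 ≡ 3 and 197 ≡ 1 (mod 4), so (7/197) = +(197/7).
Reduce top mod 7: now compute (1/7).
Reached (1/7) = 1. Collecting the sign flips along the way, the symbol is -1.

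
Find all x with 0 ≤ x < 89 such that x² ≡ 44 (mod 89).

89 ≡ 1 (mod 4), so we find a root by search.
Trying successive values, 20² = 400 ≡ 44 (mod 89). The other root is 89 − 20 = 69.

20, 69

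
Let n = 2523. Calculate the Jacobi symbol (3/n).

Reciprocity: 3 ≡ 3 and 2523 ≡ 3 (mod 4), so (3/2523) = −(2523/3).
Reduce top mod 3: now compute (0/3).
Top reduces to 0: gcd > 1, so the symbol is 0.

0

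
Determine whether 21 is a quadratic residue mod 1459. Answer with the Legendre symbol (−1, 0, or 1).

-1

Reciprocity: 21 ≡ 1 and 1459 ≡ 3 (mod 4), so (21/1459) = +(1459/21).
Reduce top mod 21: now compute (10/21).
Pull out 2: since 21 ≡ 5 (mod 8), (2/21) = -1.
Reciprocity: 5 ≡ 1 and 21 ≡ 1 (mod 4), so (5/21) = +(21/5).
Reduce top mod 5: now compute (1/5).
Reached (1/5) = 1. Collecting the sign flips along the way, the symbol is -1.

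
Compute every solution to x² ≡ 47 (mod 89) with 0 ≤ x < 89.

15, 74

89 ≡ 1 (mod 4), so we find a root by search.
Trying successive values, 15² = 225 ≡ 47 (mod 89). The other root is 89 − 15 = 74.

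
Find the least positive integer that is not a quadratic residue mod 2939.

2

(2/2939) = −1, so 2 is the smallest positive non-residue mod 2939.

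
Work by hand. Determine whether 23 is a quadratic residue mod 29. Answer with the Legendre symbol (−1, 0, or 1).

Euler's criterion: (23/29) ≡ 23^14 (mod 29).
23^2 ≡ 7 (mod 29)
23^4 ≡ 20 (mod 29)
23^8 ≡ 23 (mod 29)
23^14 = 23^(8+4+2) ≡ 1 (mod 29).
Result is 1, so (23/29) = 1.

1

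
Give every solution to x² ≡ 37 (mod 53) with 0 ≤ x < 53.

53 ≡ 1 (mod 4), so we find a root by search.
Trying successive values, 14² = 196 ≡ 37 (mod 53). The other root is 53 − 14 = 39.

14, 39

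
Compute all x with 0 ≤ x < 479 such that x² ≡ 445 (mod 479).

Since 479 ≡ 3 (mod 4), a square root of 445 is 445^((479+1)/4) = 445^120 mod 479.
Repeated squaring: 445^2≡198, 445^4≡405, 445^8≡207, 445^16≡218, 445^32≡103, 445^64≡71 (mod 479).
445^120 = 445^(64+32+16+8) ≡ 346 (mod 479).
Check: 346² = 119716 ≡ 445 (mod 479). The two roots are 133 and 346.

133, 346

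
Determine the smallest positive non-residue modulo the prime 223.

3

(2/223) = +1, so 2 is a residue.
(3/223) = −1, so 3 is the smallest positive non-residue mod 223.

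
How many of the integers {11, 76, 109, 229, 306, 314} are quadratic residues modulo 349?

(11/349) = -1 → non-residue.
(76/349) = +1 → QR.
(109/349) = +1 → QR.
(229/349) = -1 → non-residue.
(306/349) = -1 → non-residue.
(314/349) = -1 → non-residue.
Total quadratic residues among the 6: 2.

2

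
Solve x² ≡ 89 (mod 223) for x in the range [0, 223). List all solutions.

85, 138

Since 223 ≡ 3 (mod 4), a square root of 89 is 89^((223+1)/4) = 89^56 mod 223.
Repeated squaring: 89^2≡116, 89^4≡76, 89^8≡201, 89^16≡38, 89^32≡106 (mod 223).
89^56 = 89^(32+16+8) ≡ 138 (mod 223).
Check: 138² = 19044 ≡ 89 (mod 223). The two roots are 85 and 138.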